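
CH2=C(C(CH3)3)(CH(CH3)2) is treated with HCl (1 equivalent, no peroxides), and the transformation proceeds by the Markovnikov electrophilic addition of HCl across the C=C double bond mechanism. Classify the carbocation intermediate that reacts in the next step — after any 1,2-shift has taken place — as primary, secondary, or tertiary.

tertiary

Step 1: Protonation of the alkene by HCl: the π bond acts as the nucleophile and picks up H⁺, giving the more stable (Markovnikov) tertiary carbocation. The H–Cl bond breaks heterolytically, releasing Cl⁻.
No single 1,2-shift to an adjacent carbon would give a more-substituted cation, so no rearrangement occurs.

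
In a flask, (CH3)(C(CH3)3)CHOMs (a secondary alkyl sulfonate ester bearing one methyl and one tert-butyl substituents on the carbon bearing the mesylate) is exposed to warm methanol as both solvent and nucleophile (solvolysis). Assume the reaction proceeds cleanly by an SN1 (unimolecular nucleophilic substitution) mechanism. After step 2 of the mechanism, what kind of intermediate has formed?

Step 1: The C–O bond breaks with both electrons going to the mesylate; MsO⁻ leaves and a secondary carbocation remains.
Step 2: A 1,2-methyl shift from the adjacent tert-butyl carbon moves the positive charge from the secondary centre to an adjacent carbon, generating a more stable tertiary carbocation.
After step 2 the species present is a tertiary carbocation.

tertiary carbocation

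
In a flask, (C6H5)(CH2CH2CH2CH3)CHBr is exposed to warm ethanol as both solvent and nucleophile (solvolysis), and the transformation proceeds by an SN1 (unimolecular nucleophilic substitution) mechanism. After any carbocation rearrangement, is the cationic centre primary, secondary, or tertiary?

secondary

Step 1: The C–Br bond breaks with both electrons going to the bromide; Br⁻ leaves and a secondary carbocation remains.
No single 1,2-shift to an adjacent carbon would give a more-substituted cation, so no rearrangement occurs.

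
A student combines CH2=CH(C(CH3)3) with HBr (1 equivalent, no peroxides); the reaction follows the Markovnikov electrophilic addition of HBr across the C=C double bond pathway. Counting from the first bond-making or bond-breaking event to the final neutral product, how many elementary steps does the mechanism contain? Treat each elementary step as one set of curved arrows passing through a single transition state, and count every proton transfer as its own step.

3

Step 1: The π electrons of the C=C bond attack a proton of HBr; Markovnikov addition places the new C–H on the less-substituted alkene carbon, so the positive charge ends up on the more-substituted carbon — a secondary carbocation. The H–Br bond breaks heterolytically, releasing Br⁻.
Step 2: Carbocation rearrangement: a 1,2-methyl shift from the adjacent tert-butyl carbon converts the initially-formed secondary cation into the more stable tertiary cation.
Step 3: Br⁻ captures the cation: a lone pair on Br⁻ fills the empty p orbital, producing the alkyl halide product.
Total: 3 elementary steps.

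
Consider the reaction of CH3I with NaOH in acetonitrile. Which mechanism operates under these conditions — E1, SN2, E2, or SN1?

SN2

Conditions: a methyl substrate with a strong nucleophile in the polar aprotic solvent acetonitrile.
These conditions are the textbook signature of the SN2 pathway.
An unhindered substrate with a strong nucleophile in a polar aprotic solvent favours one-step backside displacement.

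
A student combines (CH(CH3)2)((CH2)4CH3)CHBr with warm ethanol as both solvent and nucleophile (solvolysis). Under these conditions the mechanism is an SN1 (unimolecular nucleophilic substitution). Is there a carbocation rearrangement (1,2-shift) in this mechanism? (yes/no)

The first-formed carbocation is secondary.
The adjacent isopropyl carbon already bears 2 other carbon substituents and has a hydrogen to migrate; after a 1,2-hydride shift from that carbon the positive charge sits on a tertiary centre.
Tertiary is more stable than secondary, so the shift occurs.

yes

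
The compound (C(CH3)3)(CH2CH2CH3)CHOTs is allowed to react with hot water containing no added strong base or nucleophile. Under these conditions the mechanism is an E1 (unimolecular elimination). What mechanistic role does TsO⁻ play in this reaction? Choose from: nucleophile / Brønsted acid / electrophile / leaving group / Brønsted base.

Step 1: The C–O bond breaks with both electrons going to the tosylate; TsO⁻ leaves and a secondary carbocation remains.
TsO⁻ departs with both electrons of the breaking σ-bond — that is the definition of a leaving group.

leaving group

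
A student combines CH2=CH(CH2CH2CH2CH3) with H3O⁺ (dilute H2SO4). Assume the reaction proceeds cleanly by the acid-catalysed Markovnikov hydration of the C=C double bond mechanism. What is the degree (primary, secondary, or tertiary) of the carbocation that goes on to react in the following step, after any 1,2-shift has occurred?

secondary

Step 1: Protonation of the alkene by H3O⁺: the π bond acts as the nucleophile and picks up H⁺, giving the more stable (Markovnikov) secondary carbocation. H2O is released.
No single 1,2-shift to an adjacent carbon would give a more-substituted cation, so no rearrangement occurs.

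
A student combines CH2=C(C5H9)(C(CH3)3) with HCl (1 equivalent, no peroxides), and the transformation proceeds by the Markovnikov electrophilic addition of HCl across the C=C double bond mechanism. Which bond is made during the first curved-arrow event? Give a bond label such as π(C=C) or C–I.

Step 1: The π electrons of the C=C bond attack a proton of HCl; Markovnikov addition places the new C–H on the less-substituted alkene carbon, so the positive charge ends up on the more-substituted carbon — a tertiary carbocation. The H–Cl bond breaks heterolytically, releasing Cl⁻.
The bond formed in this step is the C–H bond.

C–H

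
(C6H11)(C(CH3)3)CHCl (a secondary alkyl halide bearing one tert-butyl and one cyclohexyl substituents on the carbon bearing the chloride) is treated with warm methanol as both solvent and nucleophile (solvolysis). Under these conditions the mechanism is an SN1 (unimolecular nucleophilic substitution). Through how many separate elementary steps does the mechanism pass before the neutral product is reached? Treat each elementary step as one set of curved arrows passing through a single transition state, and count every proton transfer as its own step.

Step 1: Rate-determining heterolysis of the C–Cl bond gives Cl⁻ and a secondary carbocation.
Step 2: A 1,2-hydride shift from the adjacent cyclohexyl carbon moves the positive charge from the secondary centre to an adjacent carbon, generating a more stable tertiary carbocation.
Step 3: CH3OH donates an oxygen lone pair into the empty p orbital of the cation, giving a protonated ether (an oxonium ion).
Step 4: Deprotonation of the oxonium oxygen by solvent methanol yields the neutral ether.
Total: 4 elementary steps.

4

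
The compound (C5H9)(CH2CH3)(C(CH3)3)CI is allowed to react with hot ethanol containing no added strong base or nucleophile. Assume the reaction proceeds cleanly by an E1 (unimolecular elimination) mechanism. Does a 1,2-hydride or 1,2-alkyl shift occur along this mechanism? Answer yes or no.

The first-formed carbocation is tertiary.
No single 1,2-shift to an adjacent carbon would produce a more-substituted cation than the one already present, so no rearrangement occurs.

no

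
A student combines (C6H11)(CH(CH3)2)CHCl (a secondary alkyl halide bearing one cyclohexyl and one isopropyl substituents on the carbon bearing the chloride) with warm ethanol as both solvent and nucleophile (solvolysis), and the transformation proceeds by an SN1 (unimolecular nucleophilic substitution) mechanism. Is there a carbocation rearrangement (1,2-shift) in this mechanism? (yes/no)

The first-formed carbocation is secondary.
The adjacent cyclohexyl carbon already bears 2 other carbon substituents and has a hydrogen to migrate; after a 1,2-hydride shift from that carbon the positive charge sits on a tertiary centre.
Tertiary is more stable than secondary, so the shift occurs.

yes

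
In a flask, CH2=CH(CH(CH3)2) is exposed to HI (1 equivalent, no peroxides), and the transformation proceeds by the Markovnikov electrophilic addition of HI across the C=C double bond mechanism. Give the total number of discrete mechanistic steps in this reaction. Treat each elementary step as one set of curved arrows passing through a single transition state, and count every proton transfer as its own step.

3

Step 1: Protonation of the alkene by HI: the π bond acts as the nucleophile and picks up H⁺, giving the more stable (Markovnikov) secondary carbocation. The H–I bond breaks heterolytically, releasing I⁻.
Step 2: A hydride (H with its bonding pair) migrates from the adjacent isopropyl carbon to the cationic centre — a 1,2-hydride shift — upgrading the secondary cation to a tertiary one.
Step 3: The I⁻ anion donates a lone pair to the carbocation, forming the new C–I σ-bond and giving the neutral alkyl halide.
Total: 3 elementary steps.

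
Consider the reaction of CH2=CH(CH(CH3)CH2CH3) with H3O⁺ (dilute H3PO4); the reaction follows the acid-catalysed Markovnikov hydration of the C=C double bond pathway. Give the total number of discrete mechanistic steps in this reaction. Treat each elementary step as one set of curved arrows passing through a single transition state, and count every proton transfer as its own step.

4

Step 1: The π electrons of the C=C bond attack a proton of H3O⁺; Markovnikov addition places the new C–H on the less-substituted alkene carbon, so the positive charge ends up on the more-substituted carbon — a secondary carbocation. H2O is released.
Step 2: A 1,2-hydride shift from the adjacent sec-butyl carbon moves the positive charge from the secondary centre to an adjacent carbon, generating a more stable tertiary carbocation.
Step 3: Nucleophilic capture of the cation by H2O produces the protonated alcohol (an oxonium ion).
Step 4: H2O removes a proton from the oxonium oxygen, regenerating H3O⁺ and giving the neutral alcohol.
Total: 4 elementary steps.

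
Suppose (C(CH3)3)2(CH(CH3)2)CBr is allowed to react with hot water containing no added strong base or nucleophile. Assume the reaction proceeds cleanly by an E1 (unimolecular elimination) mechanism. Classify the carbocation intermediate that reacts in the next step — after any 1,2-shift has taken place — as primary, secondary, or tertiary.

Step 1: The C–Br bond breaks with both electrons going to the bromide; Br⁻ leaves and a tertiary carbocation remains.
No single 1,2-shift to an adjacent carbon would give a more-substituted cation, so no rearrangement occurs.

tertiary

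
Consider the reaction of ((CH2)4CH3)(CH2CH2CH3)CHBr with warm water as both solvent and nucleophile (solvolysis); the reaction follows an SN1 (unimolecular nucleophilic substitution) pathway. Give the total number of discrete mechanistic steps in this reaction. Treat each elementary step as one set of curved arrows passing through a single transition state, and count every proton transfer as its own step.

3

Step 1: Rate-determining heterolysis of the C–Br bond gives Br⁻ and a secondary carbocation.
(No 1,2-shift: no single shift to an adjacent carbon would give a more stable cation.)
Step 2: Nucleophilic capture: the oxygen of H2O bonds to the cationic carbon, producing an oxonium-ion intermediate.
Step 3: Deprotonation of the oxonium oxygen by solvent water yields the neutral alcohol.
Total: 3 elementary steps.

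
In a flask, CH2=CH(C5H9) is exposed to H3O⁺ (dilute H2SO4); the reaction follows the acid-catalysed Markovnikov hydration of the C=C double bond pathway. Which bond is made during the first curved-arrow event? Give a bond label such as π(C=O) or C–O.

Step 1: Electrophilic addition begins with the π(C=C) electrons forming a bond to the proton of H3O⁺. Following Markovnikov's rule, the resulting cation is secondary. H2O is released.
The bond formed in this step is the C–H bond.

C–H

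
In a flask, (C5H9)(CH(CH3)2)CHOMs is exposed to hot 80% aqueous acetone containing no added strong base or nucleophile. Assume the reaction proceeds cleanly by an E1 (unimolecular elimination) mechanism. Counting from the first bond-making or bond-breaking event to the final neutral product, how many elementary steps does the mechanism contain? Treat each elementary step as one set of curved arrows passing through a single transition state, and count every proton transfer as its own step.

Step 1: Rate-determining heterolysis of the C–O bond gives MsO⁻ and a secondary carbocation.
Step 2: A 1,2-hydride shift from the adjacent isopropyl carbon moves the positive charge from the secondary centre to an adjacent carbon, generating a more stable tertiary carbocation.
Step 3: A water molecule (solvent) deprotonates a β-carbon; as the C–H bond breaks, those electrons form the new alkene π bond.
Total: 3 elementary steps.

3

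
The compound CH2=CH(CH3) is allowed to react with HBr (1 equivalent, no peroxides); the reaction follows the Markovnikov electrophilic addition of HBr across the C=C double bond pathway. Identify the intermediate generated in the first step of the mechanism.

Step 1: Protonation of the alkene by HBr: the π bond acts as the nucleophile and picks up H⁺, giving the more stable (Markovnikov) secondary carbocation. The H–Br bond breaks heterolytically, releasing Br⁻.
After step 1 the species present is a secondary carbocation.

secondary carbocation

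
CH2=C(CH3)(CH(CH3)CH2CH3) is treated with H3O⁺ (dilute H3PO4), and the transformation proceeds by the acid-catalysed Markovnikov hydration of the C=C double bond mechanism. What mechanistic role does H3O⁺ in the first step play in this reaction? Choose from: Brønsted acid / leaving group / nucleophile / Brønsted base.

Brønsted acid

Step 1: The π electrons of the C=C bond attack a proton of H3O⁺; Markovnikov addition places the new C–H on the less-substituted alkene carbon, so the positive charge ends up on the more-substituted carbon — a tertiary carbocation. H2O is released.
H3O⁺ in the first step donates a proton in a proton-transfer step — a Brønsted acid.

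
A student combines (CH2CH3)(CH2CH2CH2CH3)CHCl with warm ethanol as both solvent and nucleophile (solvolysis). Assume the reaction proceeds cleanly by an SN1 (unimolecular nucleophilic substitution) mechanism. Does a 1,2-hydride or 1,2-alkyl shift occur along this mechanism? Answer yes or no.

no

The first-formed carbocation is secondary.
No single 1,2-shift to an adjacent carbon would produce a more-substituted cation than the one already present, so no rearrangement occurs.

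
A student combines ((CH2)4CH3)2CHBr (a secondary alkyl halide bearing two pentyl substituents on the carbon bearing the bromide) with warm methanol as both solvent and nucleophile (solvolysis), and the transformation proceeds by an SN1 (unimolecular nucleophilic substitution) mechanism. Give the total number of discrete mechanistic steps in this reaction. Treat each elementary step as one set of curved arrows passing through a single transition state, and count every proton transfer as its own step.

3

Step 1: The C–Br bond breaks with both electrons going to the bromide; Br⁻ leaves and a secondary carbocation remains.
(No 1,2-shift: no single shift to an adjacent carbon would give a more stable cation.)
Step 2: Nucleophilic capture: the oxygen of CH3OH bonds to the cationic carbon, producing an oxonium-ion intermediate.
Step 3: Deprotonation of the oxonium oxygen by solvent methanol yields the neutral ether.
Total: 3 elementary steps.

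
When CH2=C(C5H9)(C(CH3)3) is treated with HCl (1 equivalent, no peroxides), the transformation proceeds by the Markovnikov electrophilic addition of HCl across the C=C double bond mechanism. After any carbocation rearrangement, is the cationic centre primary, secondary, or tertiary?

Step 1: The π electrons of the C=C bond attack a proton of HCl; Markovnikov addition places the new C–H on the less-substituted alkene carbon, so the positive charge ends up on the more-substituted carbon — a tertiary carbocation. The H–Cl bond breaks heterolytically, releasing Cl⁻.
No single 1,2-shift to an adjacent carbon would give a more-substituted cation, so no rearrangement occurs.

tertiary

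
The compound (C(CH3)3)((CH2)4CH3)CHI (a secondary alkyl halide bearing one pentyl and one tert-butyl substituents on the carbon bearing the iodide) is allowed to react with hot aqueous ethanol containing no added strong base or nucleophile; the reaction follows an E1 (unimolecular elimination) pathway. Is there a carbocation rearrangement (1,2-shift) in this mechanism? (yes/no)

yes

The first-formed carbocation is secondary.
The adjacent tert-butyl carbon has no hydrogen but bears methyl groups; migration of one methyl with its bonding pair (a 1,2-methyl shift) places the charge on a tertiary centre.
Tertiary is more stable than secondary, so the shift occurs.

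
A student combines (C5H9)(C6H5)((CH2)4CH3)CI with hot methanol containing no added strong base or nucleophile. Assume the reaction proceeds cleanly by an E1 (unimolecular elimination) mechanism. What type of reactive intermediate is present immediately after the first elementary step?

Step 1: Rate-determining heterolysis of the C–I bond gives I⁻ and a tertiary carbocation.
After step 1 the species present is a tertiary carbocation.

tertiary carbocation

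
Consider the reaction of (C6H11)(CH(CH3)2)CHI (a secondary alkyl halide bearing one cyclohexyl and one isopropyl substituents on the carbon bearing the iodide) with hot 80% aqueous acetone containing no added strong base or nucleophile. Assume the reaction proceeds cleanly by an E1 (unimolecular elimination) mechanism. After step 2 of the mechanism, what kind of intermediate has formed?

Step 1: The C–I bond breaks with both electrons going to the iodide; I⁻ leaves and a secondary carbocation remains.
Step 2: Carbocation rearrangement: a 1,2-hydride shift from the adjacent cyclohexyl carbon converts the initially-formed secondary cation into the more stable tertiary cation.
After step 2 the species present is a tertiary carbocation.

tertiary carbocation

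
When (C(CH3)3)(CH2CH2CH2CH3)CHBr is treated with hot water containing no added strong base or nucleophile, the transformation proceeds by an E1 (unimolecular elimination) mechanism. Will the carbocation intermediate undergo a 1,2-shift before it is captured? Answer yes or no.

yes

The first-formed carbocation is secondary.
The adjacent tert-butyl carbon has no hydrogen but bears methyl groups; migration of one methyl with its bonding pair (a 1,2-methyl shift) places the charge on a tertiary centre.
Tertiary is more stable than secondary, so the shift occurs.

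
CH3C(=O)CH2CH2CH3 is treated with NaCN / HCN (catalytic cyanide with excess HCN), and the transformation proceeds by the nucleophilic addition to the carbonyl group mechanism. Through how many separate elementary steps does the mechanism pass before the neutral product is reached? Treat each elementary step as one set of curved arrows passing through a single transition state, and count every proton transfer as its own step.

2

Step 1: CN⁻ attacks the sp² carbonyl carbon; the C=O π bond breaks and the electrons end up as a lone pair on the alkoxide oxygen of the tetrahedral intermediate.
Step 2: Proton transfer from HCN to the alkoxide furnishes a cyanohydrin (and releases another CN⁻ to continue the reaction).
Total: 2 elementary steps.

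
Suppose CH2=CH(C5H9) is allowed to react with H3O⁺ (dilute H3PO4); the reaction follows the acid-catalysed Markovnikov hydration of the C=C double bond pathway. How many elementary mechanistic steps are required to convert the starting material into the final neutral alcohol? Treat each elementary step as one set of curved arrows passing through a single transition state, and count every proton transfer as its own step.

4

Step 1: Protonation of the alkene by H3O⁺: the π bond acts as the nucleophile and picks up H⁺, giving the more stable (Markovnikov) secondary carbocation. H2O is released.
Step 2: Carbocation rearrangement: a 1,2-hydride shift from the adjacent cyclopentyl carbon converts the initially-formed secondary cation into the more stable tertiary cation.
Step 3: A lone pair on the oxygen of H2O attacks the carbocation, forming a C–O bond and an oxonium ion (a protonated alcohol).
Step 4: H2O removes a proton from the oxonium oxygen, regenerating H3O⁺ and giving the neutral alcohol.
Total: 4 elementary steps.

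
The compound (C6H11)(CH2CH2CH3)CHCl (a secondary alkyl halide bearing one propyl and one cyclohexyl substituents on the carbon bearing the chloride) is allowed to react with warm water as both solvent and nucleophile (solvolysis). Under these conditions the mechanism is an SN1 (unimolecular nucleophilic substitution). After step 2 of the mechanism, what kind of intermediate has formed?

Step 1: Rate-determining heterolysis of the C–Cl bond gives Cl⁻ and a secondary carbocation.
Step 2: Carbocation rearrangement: a 1,2-hydride shift from the adjacent cyclohexyl carbon converts the initially-formed secondary cation into the more stable tertiary cation.
After step 2 the species present is a tertiary carbocation.

tertiary carbocation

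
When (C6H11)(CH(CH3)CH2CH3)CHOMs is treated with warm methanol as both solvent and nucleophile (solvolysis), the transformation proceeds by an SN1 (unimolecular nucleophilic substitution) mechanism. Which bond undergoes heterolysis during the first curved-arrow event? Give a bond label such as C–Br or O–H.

Step 1: Ionisation: the C–O σ-bond cleaves heterolytically; both bonding electrons depart with MsO⁻, leaving a secondary carbocation at the α-carbon.
The bond broken in this step is the C–O bond.

C–O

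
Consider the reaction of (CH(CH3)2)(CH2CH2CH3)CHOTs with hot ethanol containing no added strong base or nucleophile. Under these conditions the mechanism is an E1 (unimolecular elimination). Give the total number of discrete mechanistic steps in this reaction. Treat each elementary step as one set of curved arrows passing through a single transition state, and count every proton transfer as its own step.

3

Step 1: Unassisted departure of TsO⁻ (taking the C–O bonding pair) generates a secondary carbocation.
Step 2: A 1,2-hydride shift from the adjacent isopropyl carbon moves the positive charge from the secondary centre to an adjacent carbon, generating a more stable tertiary carbocation.
Step 3: Loss of a β-proton to an ethanol molecule of the solvent: the C–H bonding pair collapses toward the cationic carbon to form the C=C π bond, yielding the alkene.
Total: 3 elementary steps.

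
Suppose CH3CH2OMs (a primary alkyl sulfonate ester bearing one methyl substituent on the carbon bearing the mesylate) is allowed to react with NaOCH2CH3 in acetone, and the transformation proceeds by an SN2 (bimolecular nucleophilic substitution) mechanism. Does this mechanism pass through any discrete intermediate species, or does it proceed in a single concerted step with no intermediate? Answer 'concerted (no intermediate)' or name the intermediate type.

Backside attack by CH3CH2O⁻ on the carbon bearing the mesylate: the new C–O bond forms as the C–O bond breaks, with Walden inversion at carbon.
All bond changes occur in one transition state; no discrete intermediate is formed.

concerted (no intermediate)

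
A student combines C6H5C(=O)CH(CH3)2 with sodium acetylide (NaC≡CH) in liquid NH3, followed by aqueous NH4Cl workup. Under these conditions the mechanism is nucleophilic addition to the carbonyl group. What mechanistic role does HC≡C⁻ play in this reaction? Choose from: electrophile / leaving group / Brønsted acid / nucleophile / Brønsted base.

nucleophile

Step 1: Nucleophilic addition: HC≡C⁻ adds to the carbonyl carbon, pushing the π(C=O) electron pair onto oxygen and giving a tetrahedral alkoxide.
HC≡C⁻ donates an electron pair to form a new σ-bond to carbon — it is the nucleophile.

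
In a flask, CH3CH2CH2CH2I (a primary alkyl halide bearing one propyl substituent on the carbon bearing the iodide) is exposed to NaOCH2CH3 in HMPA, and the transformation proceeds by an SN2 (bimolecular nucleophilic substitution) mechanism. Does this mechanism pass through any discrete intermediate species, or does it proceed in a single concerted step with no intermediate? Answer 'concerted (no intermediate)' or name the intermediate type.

CH3CH2O⁻ attacks the back face of the α-carbon while I⁻ departs with the C–I bonding pair — a single concerted displacement through a pentacoordinate transition state.
All bond changes occur in one transition state; no discrete intermediate is formed.

concerted (no intermediate)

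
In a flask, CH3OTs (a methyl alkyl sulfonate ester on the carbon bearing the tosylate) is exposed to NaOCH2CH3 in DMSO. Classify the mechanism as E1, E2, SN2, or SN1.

SN2

Conditions: a methyl substrate with a strong nucleophile in the polar aprotic solvent DMSO.
These conditions are the textbook signature of the SN2 pathway.
An unhindered substrate with a strong nucleophile in a polar aprotic solvent favours one-step backside displacement.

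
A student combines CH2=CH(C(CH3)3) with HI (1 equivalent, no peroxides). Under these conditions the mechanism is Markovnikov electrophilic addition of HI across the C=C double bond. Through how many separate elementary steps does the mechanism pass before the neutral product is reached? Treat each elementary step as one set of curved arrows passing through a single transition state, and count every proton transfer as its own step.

3

Step 1: The π electrons of the C=C bond attack a proton of HI; Markovnikov addition places the new C–H on the less-substituted alkene carbon, so the positive charge ends up on the more-substituted carbon — a secondary carbocation. The H–I bond breaks heterolytically, releasing I⁻.
Step 2: A 1,2-methyl shift from the adjacent tert-butyl carbon moves the positive charge from the secondary centre to an adjacent carbon, generating a more stable tertiary carbocation.
Step 3: Nucleophilic attack by I⁻ on the carbocation completes the addition, giving R–I.
Total: 3 elementary steps.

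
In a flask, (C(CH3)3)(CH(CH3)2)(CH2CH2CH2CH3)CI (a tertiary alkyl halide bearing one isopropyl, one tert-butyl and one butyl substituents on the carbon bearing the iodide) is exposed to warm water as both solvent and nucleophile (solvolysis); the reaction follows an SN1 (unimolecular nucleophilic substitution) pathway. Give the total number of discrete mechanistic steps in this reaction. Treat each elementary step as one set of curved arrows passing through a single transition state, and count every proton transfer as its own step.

3

Step 1: Rate-determining heterolysis of the C–I bond gives I⁻ and a tertiary carbocation.
(No 1,2-shift: no single shift to an adjacent carbon would give a more stable cation.)
Step 2: A lone pair on the oxygen of H2O attacks the carbocation, forming a new C–O σ-bond and an oxonium ion.
Step 3: A second solvent molecule removes the proton on oxygen, giving the neutral alcohol product.
Total: 3 elementary steps.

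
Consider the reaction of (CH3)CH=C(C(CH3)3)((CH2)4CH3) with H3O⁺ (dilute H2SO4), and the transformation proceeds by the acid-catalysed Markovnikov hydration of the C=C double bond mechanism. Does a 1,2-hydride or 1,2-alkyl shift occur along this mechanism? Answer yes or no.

The first-formed carbocation is tertiary.
No single 1,2-shift to an adjacent carbon would produce a more-substituted cation than the one already present, so no rearrangement occurs.

no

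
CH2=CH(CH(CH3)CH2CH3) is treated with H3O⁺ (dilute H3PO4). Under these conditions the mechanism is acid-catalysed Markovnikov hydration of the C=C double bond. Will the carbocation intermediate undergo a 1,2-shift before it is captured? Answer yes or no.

yes

The first-formed carbocation is secondary.
The adjacent sec-butyl carbon already bears 2 other carbon substituents and has a hydrogen to migrate; after a 1,2-hydride shift from that carbon the positive charge sits on a tertiary centre.
Tertiary is more stable than secondary, so the shift occurs.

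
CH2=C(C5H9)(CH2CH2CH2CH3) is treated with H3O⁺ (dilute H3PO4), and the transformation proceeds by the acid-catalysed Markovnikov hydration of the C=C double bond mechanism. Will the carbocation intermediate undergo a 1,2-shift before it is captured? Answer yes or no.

no

The first-formed carbocation is tertiary.
No single 1,2-shift to an adjacent carbon would produce a more-substituted cation than the one already present, so no rearrangement occurs.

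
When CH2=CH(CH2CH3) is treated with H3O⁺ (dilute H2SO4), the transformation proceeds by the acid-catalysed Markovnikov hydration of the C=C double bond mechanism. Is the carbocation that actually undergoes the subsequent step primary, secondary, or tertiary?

Step 1: Electrophilic addition begins with the π(C=C) electrons forming a bond to the proton of H3O⁺. Following Markovnikov's rule, the resulting cation is secondary. H2O is released.
No single 1,2-shift to an adjacent carbon would give a more-substituted cation, so no rearrangement occurs.

secondary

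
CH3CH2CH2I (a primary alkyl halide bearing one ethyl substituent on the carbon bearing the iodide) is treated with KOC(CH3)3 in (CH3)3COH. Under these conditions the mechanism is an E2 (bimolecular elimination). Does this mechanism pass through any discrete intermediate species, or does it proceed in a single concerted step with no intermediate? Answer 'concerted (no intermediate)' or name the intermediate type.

concerted (no intermediate)

In one step, (CH3)3CO⁻ pulls off a β-proton, the C–I bond cleaves, and a C=C double bond forms between the α- and β-carbons (E2, anti elimination).
All bond changes occur in one transition state; no discrete intermediate is formed.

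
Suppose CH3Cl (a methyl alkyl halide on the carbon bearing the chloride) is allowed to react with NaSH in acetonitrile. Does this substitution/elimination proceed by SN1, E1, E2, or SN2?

SN2

Conditions: a methyl substrate with a strong nucleophile in the polar aprotic solvent acetonitrile.
These conditions are the textbook signature of the SN2 pathway.
An unhindered substrate with a strong nucleophile in a polar aprotic solvent favours one-step backside displacement.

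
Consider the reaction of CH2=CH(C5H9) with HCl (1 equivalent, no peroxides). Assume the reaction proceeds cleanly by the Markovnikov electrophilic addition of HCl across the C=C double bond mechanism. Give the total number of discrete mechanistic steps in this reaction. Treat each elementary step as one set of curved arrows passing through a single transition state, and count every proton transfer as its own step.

3

Step 1: The π electrons of the C=C bond attack a proton of HCl; Markovnikov addition places the new C–H on the less-substituted alkene carbon, so the positive charge ends up on the more-substituted carbon — a secondary carbocation. The H–Cl bond breaks heterolytically, releasing Cl⁻.
Step 2: A 1,2-hydride shift from the adjacent cyclopentyl carbon moves the positive charge from the secondary centre to an adjacent carbon, generating a more stable tertiary carbocation.
Step 3: Nucleophilic attack by Cl⁻ on the carbocation completes the addition, giving R–Cl.
Total: 3 elementary steps.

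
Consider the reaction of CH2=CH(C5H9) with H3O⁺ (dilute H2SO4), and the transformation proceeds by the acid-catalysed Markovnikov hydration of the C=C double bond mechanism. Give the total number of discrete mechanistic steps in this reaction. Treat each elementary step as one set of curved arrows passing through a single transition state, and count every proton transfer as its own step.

Step 1: Protonation of the alkene by H3O⁺: the π bond acts as the nucleophile and picks up H⁺, giving the more stable (Markovnikov) secondary carbocation. H2O is released.
Step 2: A hydride (H with its bonding pair) migrates from the adjacent cyclopentyl carbon to the cationic centre — a 1,2-hydride shift — upgrading the secondary cation to a tertiary one.
Step 3: Nucleophilic capture of the cation by H2O produces the protonated alcohol (an oxonium ion).
Step 4: Deprotonation of the oxonium ion by a water molecule delivers the neutral alcohol and regenerates the acid catalyst.
Total: 4 elementary steps.

4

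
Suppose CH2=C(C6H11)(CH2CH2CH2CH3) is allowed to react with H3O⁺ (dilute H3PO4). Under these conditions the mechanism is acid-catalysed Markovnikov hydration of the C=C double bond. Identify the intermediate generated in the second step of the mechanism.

Step 1: Protonation of the alkene by H3O⁺: the π bond acts as the nucleophile and picks up H⁺, giving the more stable (Markovnikov) tertiary carbocation. H2O is released.
Step 2: Nucleophilic capture of the cation by H2O produces the protonated alcohol (an oxonium ion).
After step 2 the species present is an oxonium ion.

oxonium ion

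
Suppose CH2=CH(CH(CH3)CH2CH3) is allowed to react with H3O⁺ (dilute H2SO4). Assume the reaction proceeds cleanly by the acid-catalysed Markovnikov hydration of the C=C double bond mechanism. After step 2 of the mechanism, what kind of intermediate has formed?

Step 1: Electrophilic addition begins with the π(C=C) electrons forming a bond to the proton of H3O⁺. Following Markovnikov's rule, the resulting cation is secondary. H2O is released.
Step 2: A hydride (H with its bonding pair) migrates from the adjacent sec-butyl carbon to the cationic centre — a 1,2-hydride shift — upgrading the secondary cation to a tertiary one.
After step 2 the species present is a tertiary carbocation.

tertiary carbocation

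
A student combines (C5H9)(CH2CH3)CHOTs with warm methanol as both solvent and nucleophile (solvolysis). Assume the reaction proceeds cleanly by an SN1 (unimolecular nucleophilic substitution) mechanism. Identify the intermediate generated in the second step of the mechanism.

Step 1: Ionisation: the C–O σ-bond cleaves heterolytically; both bonding electrons depart with TsO⁻, leaving a secondary carbocation at the α-carbon.
Step 2: Carbocation rearrangement: a 1,2-hydride shift from the adjacent cyclopentyl carbon converts the initially-formed secondary cation into the more stable tertiary cation.
After step 2 the species present is a tertiary carbocation.

tertiary carbocation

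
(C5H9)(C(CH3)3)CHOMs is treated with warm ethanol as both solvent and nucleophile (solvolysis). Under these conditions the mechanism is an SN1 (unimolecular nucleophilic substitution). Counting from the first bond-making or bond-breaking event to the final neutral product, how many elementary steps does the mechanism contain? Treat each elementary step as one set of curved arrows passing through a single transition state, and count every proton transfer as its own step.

Step 1: The C–O bond breaks with both electrons going to the mesylate; MsO⁻ leaves and a secondary carbocation remains.
Step 2: A hydride (H with its bonding pair) migrates from the adjacent cyclopentyl carbon to the cationic centre — a 1,2-hydride shift — upgrading the secondary cation to a tertiary one.
Step 3: A lone pair on the oxygen of CH3CH2OH attacks the carbocation, forming a new C–O σ-bond and an oxonium ion.
Step 4: A second solvent molecule removes the proton on oxygen, giving the neutral ether product.
Total: 4 elementary steps.

4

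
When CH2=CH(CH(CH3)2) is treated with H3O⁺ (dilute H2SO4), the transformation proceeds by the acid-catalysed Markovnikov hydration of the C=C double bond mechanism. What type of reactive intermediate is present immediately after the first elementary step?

secondary carbocation

Step 1: Protonation of the alkene by H3O⁺: the π bond acts as the nucleophile and picks up H⁺, giving the more stable (Markovnikov) secondary carbocation. H2O is released.
After step 1 the species present is a secondary carbocation.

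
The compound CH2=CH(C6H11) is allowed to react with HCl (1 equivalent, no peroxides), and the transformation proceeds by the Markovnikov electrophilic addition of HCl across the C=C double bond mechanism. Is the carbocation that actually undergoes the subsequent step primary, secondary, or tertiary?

tertiary

Step 1: Electrophilic addition begins with the π(C=C) electrons forming a bond to the proton of HCl. Following Markovnikov's rule, the resulting cation is secondary. The H–Cl bond breaks heterolytically, releasing Cl⁻.
Step 2: A hydride (H with its bonding pair) migrates from the adjacent cyclohexyl carbon to the cationic centre — a 1,2-hydride shift — upgrading the secondary cation to a tertiary one.
The cation rearranges from secondary to tertiary via a 1,2-hydride shift from the adjacent cyclohexyl carbon; the tertiary cation is what reacts next.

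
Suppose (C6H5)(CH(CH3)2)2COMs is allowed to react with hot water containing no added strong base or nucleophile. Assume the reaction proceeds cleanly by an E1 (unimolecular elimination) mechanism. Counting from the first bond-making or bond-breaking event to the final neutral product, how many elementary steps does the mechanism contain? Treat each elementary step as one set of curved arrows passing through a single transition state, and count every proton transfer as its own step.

Step 1: Rate-determining heterolysis of the C–O bond gives MsO⁻ and a tertiary carbocation.
(No 1,2-shift: no single shift to an adjacent carbon would give a more stable cation.)
Step 2: Loss of a β-proton to a water molecule of the solvent: the C–H bonding pair collapses toward the cationic carbon to form the C=C π bond, yielding the alkene.
Total: 2 elementary steps.

2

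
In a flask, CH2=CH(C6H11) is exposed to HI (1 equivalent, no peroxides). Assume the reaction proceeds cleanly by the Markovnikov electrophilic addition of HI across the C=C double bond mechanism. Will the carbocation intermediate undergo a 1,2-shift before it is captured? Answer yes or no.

The first-formed carbocation is secondary.
The adjacent cyclohexyl carbon already bears 2 other carbon substituents and has a hydrogen to migrate; after a 1,2-hydride shift from that carbon the positive charge sits on a tertiary centre.
Tertiary is more stable than secondary, so the shift occurs.

yes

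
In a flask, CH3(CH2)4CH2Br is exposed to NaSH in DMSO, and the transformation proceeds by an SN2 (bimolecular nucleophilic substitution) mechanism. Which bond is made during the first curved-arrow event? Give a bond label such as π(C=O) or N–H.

Step 1: The hydrosulfide nucleophile donates a lone pair from S to the α-carbon in a backside attack; simultaneously the C–Br σ-bond breaks and both of its electrons leave with Br⁻. One concerted step with inversion of configuration.
The bond formed in this step is the C–S bond.

C–S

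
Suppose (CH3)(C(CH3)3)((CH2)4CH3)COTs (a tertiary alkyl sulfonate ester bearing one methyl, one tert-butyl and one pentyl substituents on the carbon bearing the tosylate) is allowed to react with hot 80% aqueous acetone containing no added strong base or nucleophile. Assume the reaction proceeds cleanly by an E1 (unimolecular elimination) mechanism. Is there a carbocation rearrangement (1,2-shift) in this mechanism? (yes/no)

no

The first-formed carbocation is tertiary.
No single 1,2-shift to an adjacent carbon would produce a more-substituted cation than the one already present, so no rearrangement occurs.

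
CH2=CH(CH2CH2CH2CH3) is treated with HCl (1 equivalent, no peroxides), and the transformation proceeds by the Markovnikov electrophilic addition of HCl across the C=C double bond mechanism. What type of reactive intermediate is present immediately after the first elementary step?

Step 1: Electrophilic addition begins with the π(C=C) electrons forming a bond to the proton of HCl. Following Markovnikov's rule, the resulting cation is secondary. The H–Cl bond breaks heterolytically, releasing Cl⁻.
After step 1 the species present is a secondary carbocation.

secondary carbocation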